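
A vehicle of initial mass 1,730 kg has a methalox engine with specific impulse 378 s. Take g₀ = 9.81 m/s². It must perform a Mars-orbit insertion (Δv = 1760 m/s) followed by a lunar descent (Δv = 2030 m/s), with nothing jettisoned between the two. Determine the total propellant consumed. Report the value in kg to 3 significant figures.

total propellant consumed ≈ 1110 kg

v_e = Isp · g₀ = 378 × 9.81 = 3708.2 m/s.
After the first burn: m = 1730 × exp(−1760/3708.2) = 1730 × 0.62212 = 1,076.27 kg.
After the second burn: m = 1,076.27 × exp(−2030/3708.2) = 1,076.27 × 0.57843 = 622.547 kg.
Total propellant = m₀ − m_final = 1730 − 622.547 = 1,107.453 kg.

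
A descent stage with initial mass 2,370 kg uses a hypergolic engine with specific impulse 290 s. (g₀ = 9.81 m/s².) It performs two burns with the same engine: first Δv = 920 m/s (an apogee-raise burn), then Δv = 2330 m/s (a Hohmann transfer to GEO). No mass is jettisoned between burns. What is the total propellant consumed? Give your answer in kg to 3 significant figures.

total propellant consumed ≈ 1610 kg

v_e = Isp · g₀ = 290 × 9.81 = 2844.9 m/s.
After the first burn: m = 2370 × exp(−920/2844.9) = 2370 × 0.72369 = 1,715.15 kg.
After the second burn: m = 1,715.15 × exp(−2330/2844.9) = 1,715.15 × 0.44087 = 756.158 kg.
Total propellant = m₀ − m_final = 2370 − 756.158 = 1,613.842 kg.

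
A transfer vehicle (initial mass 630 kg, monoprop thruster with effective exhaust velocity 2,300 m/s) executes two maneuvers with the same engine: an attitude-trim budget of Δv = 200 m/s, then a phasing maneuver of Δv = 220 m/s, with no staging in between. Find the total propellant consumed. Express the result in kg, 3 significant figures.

total propellant consumed ≈ 105 kg

After the first burn: m = 630 × exp(−200/2300.0) = 630 × 0.91672 = 577.534 kg.
After the second burn: m = 577.534 × exp(−220/2300.0) = 577.534 × 0.90878 = 524.851 kg.
Total propellant = m₀ − m_final = 630 − 524.851 = 105.149 kg.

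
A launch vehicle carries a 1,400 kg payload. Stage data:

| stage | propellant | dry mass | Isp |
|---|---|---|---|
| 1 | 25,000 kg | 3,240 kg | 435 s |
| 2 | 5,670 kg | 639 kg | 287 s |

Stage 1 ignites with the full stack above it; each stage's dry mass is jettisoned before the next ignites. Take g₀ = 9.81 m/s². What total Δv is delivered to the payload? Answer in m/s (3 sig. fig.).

Δv ≈ 8820 m/s

Ignition mass of stage 1 = 25,000+3,240 + 5,670+639 + 1,400 = 35,949 kg.
Stage 1: m₀ = 35,949 kg, m_f = 35,949 − 25,000 = 10,949 kg; Δv = 435×9.81×ln(3.283) = 4267.4×1.1889 ≈ 5073 m/s.
Stage 2: m₀ = 7,709 kg, m_f = 7,709 − 5,670 = 2,039 kg; Δv = 287×9.81×ln(3.781) = 2815.5×1.3299 ≈ 3744 m/s.
Total Δv = 5073 + 3744 = 8817 m/s.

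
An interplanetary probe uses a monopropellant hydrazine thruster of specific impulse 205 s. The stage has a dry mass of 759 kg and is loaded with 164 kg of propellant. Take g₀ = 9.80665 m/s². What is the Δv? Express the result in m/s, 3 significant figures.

Δv ≈ 393 m/s

v_e = Isp · g₀ = 205 × 9.80665 = 2010.4 m/s.
m₀ = m_dry + m_prop = 759 + 164 = 923 kg.
From the ideal rocket equation, Δv = v_e · ln(m₀/m_f) = 2010.4 × ln(1.216) = 2010.4 × 0.1956 ≈ 393.3 m/s.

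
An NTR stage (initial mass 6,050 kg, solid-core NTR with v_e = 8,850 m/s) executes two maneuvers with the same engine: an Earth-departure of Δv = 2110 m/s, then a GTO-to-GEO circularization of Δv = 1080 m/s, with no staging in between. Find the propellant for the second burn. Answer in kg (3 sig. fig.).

propellant for the second burn ≈ 548 kg

After the first burn: m = 6050 × exp(−2110/8850.0) = 6050 × 0.78787 = 4,766.61 kg.
After the second burn: m = 4,766.61 × exp(−1080/8850.0) = 4,766.61 × 0.88512 = 4,219.02 kg.
Second-burn propellant = 4,766.61 − 4,219.02 = 547.59 kg.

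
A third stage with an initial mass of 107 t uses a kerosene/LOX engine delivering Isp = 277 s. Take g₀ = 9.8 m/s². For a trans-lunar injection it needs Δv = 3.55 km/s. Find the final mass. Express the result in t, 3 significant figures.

v_e = Isp · g₀ = 277 × 9.8 = 2714.6 m/s.
m₀/m_f = exp(Δv / v_e) = exp(3550 / 2714.6) = exp(1.3077) = 3.6978.
m_f = m₀ / 3.6978 = 107 / 3.6978 = 28.9361 t.

final mass ≈ 28.9 t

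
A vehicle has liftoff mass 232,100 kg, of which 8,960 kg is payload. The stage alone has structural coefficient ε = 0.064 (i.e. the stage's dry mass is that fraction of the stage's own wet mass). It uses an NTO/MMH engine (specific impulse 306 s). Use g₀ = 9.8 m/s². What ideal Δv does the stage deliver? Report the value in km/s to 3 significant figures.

Δv ≈ 6.90 km/s

Stage wet mass = m₀ − payload = 232,100 − 8,960 = 223,140 kg.
Stage dry mass = ε × stage wet mass = 0.064 × 223,140 = 14,281 kg.
Burnout mass m_f = stage dry + payload = 14,281 + 8,960 = 23,241 kg.
v_e = Isp · g₀ = 306 × 9.8 = 2998.8 m/s.
From the ideal rocket equation, Δv = v_e · ln(232,100/23,241) = 2998.8 × ln(9.987) = 2998.8 × 2.3013 ≈ 6901 m/s.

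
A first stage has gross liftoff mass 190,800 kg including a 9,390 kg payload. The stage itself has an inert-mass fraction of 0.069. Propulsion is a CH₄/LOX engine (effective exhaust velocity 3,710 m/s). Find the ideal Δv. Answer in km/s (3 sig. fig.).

Stage wet mass = m₀ − payload = 190,800 − 9,390 = 181,410 kg.
Stage dry mass = ε × stage wet mass = 0.069 × 181,410 = 12,517.3 kg.
Burnout mass m_f = stage dry + payload = 12,517.3 + 9,390 = 21,907.3 kg.
Δv = v_e · ln(190,800/21,907.3) = 3710.0 × ln(8.709) = 3710.0 × 2.1644 ≈ 8030 m/s.

Δv ≈ 8.03 km/s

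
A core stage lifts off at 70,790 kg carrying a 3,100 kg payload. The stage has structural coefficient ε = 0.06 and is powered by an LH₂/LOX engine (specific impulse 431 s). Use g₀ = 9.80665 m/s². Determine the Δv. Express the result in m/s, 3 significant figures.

Stage wet mass = m₀ − payload = 70,790 − 3,100 = 67,690 kg.
Stage dry mass = ε × stage wet mass = 0.06 × 67,690 = 4,061.4 kg.
Burnout mass m_f = stage dry + payload = 4,061.4 + 3,100 = 7,161.4 kg.
v_e = Isp · g₀ = 431 × 9.80665 = 4226.7 m/s.
By the Tsiolkovsky rocket equation, Δv = v_e · ln(70,790/7,161.4) = 4226.7 × ln(9.885) = 4226.7 × 2.2910 ≈ 9683 m/s.

Δv ≈ 9680 m/s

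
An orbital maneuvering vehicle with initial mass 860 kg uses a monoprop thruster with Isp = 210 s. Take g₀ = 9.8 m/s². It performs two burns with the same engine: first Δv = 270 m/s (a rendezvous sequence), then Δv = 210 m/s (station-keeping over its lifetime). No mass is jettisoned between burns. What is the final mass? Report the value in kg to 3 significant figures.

v_e = Isp · g₀ = 210 × 9.8 = 2058.0 m/s.
After the first burn: m = 860 × exp(−270/2058.0) = 860 × 0.87705 = 754.263 kg.
After the second burn: m = 754.263 × exp(−210/2058.0) = 754.263 × 0.90299 = 681.092 kg.

final mass ≈ 681 kg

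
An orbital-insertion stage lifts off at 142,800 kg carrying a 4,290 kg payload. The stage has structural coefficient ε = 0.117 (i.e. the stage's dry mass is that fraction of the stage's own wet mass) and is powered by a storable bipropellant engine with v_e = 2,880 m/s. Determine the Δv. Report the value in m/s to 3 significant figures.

Δv ≈ 5590 m/s

Stage wet mass = m₀ − payload = 142,800 − 4,290 = 138,510 kg.
Stage dry mass = ε × stage wet mass = 0.117 × 138,510 = 16,205.7 kg.
Burnout mass m_f = stage dry + payload = 16,205.7 + 4,290 = 20,495.7 kg.
Δv = v_e · ln(142,800/20,495.7) = 2880.0 × ln(6.967) = 2880.0 × 1.9412 ≈ 5591 m/s.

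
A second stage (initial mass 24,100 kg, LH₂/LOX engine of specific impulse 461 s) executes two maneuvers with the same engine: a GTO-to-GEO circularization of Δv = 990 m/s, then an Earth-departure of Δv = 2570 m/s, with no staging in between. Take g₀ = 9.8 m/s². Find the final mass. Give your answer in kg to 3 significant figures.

final mass ≈ 11000 kg

v_e = Isp · g₀ = 461 × 9.8 = 4517.8 m/s.
After the first burn: m = 24100 × exp(−990/4517.8) = 24100 × 0.80321 = 19,357.4 kg.
After the second burn: m = 19,357.4 × exp(−2570/4517.8) = 19,357.4 × 0.56617 = 10,959.6 kg.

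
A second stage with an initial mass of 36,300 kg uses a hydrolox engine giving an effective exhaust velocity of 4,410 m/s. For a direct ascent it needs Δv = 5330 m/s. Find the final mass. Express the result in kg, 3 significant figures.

final mass ≈ 10800 kg

m₀/m_f = exp(Δv / v_e) = exp(5330 / 4410.0) = exp(1.2086) = 3.3488.
m_f = m₀ / 3.3488 = 36,300 / 3.3488 = 10,839.7 kg.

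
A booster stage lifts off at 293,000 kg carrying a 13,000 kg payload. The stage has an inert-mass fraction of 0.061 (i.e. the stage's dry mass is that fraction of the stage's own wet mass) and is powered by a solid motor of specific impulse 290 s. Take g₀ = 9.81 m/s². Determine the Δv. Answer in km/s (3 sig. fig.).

Stage wet mass = m₀ − payload = 293,000 − 13,000 = 280,000 kg.
Stage dry mass = ε × stage wet mass = 0.061 × 280,000 = 17,080 kg.
Burnout mass m_f = stage dry + payload = 17,080 + 13,000 = 30,080 kg.
v_e = Isp · g₀ = 290 × 9.81 = 2844.9 m/s.
Δv = v_e · ln(293,000/30,080) = 2844.9 × ln(9.741) = 2844.9 × 2.2763 ≈ 6476 m/s.

Δv ≈ 6.48 km/s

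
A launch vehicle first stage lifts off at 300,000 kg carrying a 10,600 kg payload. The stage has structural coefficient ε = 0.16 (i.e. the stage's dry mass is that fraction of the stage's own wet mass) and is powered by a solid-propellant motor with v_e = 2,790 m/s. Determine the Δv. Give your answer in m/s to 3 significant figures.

Stage wet mass = m₀ − payload = 300,000 − 10,600 = 289,400 kg.
Stage dry mass = ε × stage wet mass = 0.16 × 289,400 = 46,304 kg.
Burnout mass m_f = stage dry + payload = 46,304 + 10,600 = 56,904 kg.
Δv = v_e · ln(300,000/56,904) = 2790.0 × ln(5.272) = 2790.0 × 1.6624 ≈ 4638 m/s.

Δv ≈ 4640 m/s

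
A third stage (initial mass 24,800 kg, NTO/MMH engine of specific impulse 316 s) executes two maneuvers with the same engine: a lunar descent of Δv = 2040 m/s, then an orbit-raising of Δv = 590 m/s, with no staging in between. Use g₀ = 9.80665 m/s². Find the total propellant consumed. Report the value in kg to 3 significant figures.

v_e = Isp · g₀ = 316 × 9.80665 = 3098.9 m/s.
After the first burn: m = 24800 × exp(−2040/3098.9) = 24800 × 0.51773 = 12,839.7 kg.
After the second burn: m = 12,839.7 × exp(−590/3098.9) = 12,839.7 × 0.82664 = 10,613.8 kg.
Total propellant = m₀ − m_final = 24800 − 10,613.8 = 14,186.2 kg.

total propellant consumed ≈ 14200 kg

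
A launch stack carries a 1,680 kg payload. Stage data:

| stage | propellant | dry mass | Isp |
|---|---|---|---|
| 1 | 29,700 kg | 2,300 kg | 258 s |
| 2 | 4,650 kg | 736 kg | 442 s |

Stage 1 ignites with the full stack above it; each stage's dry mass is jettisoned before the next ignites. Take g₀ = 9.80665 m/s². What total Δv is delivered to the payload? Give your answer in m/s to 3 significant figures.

Δv ≈ 8270 m/s

Ignition mass of stage 1 = 29,700+2,300 + 4,650+736 + 1,680 = 39,066 kg.
Stage 1: m₀ = 39,066 kg, m_f = 39,066 − 29,700 = 9,366 kg; Δv = 258×9.80665×ln(4.171) = 2530.1×1.4282 ≈ 3613 m/s.
Stage 2: m₀ = 7,066 kg, m_f = 7,066 − 4,650 = 2,416 kg; Δv = 442×9.80665×ln(2.925) = 4334.5×1.0732 ≈ 4652 m/s.
Total Δv = 3613 + 4652 = 8265 m/s.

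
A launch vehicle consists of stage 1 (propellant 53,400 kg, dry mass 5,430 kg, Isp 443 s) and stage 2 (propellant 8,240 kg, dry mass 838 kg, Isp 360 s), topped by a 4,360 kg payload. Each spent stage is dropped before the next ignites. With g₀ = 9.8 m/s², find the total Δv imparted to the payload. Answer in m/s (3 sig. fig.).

Δv ≈ 9180 m/s

Ignition mass of stage 1 = 53,400+5,430 + 8,240+838 + 4,360 = 72,268 kg.
Stage 1: m₀ = 72,268 kg, m_f = 72,268 − 53,400 = 18,868 kg; Δv = 443×9.8×ln(3.83) = 4341.4×1.3429 ≈ 5830 m/s.
Stage 2: m₀ = 13,438 kg, m_f = 13,438 − 8,240 = 5,198 kg; Δv = 360×9.8×ln(2.585) = 3528.0×0.9498 ≈ 3351 m/s.
Total Δv = 5830 + 3351 = 9181 m/s.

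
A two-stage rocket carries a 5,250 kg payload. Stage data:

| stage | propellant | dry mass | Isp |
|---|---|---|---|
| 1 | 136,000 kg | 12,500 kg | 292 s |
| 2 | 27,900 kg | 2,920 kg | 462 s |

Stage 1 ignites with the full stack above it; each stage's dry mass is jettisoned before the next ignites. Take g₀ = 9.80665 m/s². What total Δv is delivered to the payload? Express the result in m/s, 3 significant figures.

Ignition mass of stage 1 = 136,000+12,500 + 27,900+2,920 + 5,250 = 184,570 kg.
Stage 1: m₀ = 184,570 kg, m_f = 184,570 − 136,000 = 48,570 kg; Δv = 292×9.80665×ln(3.8) = 2863.5×1.3350 ≈ 3823 m/s.
Stage 2: m₀ = 36,070 kg, m_f = 36,070 − 27,900 = 8,170 kg; Δv = 462×9.80665×ln(4.415) = 4530.7×1.4850 ≈ 6728 m/s.
Total Δv = 3823 + 6728 = 10551 m/s.

Δv ≈ 10600 m/s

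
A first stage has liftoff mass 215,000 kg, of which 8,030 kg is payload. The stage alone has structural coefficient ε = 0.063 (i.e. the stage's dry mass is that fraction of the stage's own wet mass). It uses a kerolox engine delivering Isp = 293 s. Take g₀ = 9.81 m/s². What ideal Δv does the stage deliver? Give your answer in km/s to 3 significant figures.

Δv ≈ 6.68 km/s

Stage wet mass = m₀ − payload = 215,000 − 8,030 = 206,970 kg.
Stage dry mass = ε × stage wet mass = 0.063 × 206,970 = 13,039.1 kg.
Burnout mass m_f = stage dry + payload = 13,039.1 + 8,030 = 21,069.1 kg.
v_e = Isp · g₀ = 293 × 9.81 = 2874.3 m/s.
Δv = v_e · ln(215,000/21,069.1) = 2874.3 × ln(10.2) = 2874.3 × 2.3228 ≈ 6677 m/s.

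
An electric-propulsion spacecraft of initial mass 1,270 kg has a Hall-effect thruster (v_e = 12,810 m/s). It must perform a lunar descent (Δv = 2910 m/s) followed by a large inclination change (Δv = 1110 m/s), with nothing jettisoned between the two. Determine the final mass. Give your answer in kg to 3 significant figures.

After the first burn: m = 1270 × exp(−2910/12810.0) = 1270 × 0.79679 = 1,011.92 kg.
After the second burn: m = 1,011.92 × exp(−1110/12810.0) = 1,011.92 × 0.91700 = 927.931 kg.

final mass ≈ 928 kg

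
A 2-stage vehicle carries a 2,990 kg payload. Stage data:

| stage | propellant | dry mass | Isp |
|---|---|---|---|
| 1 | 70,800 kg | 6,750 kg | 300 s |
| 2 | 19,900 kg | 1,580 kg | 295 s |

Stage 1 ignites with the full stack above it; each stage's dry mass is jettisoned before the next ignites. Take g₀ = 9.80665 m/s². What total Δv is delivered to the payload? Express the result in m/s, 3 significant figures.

Ignition mass of stage 1 = 70,800+6,750 + 19,900+1,580 + 2,990 = 102,020 kg.
Stage 1: m₀ = 102,020 kg, m_f = 102,020 − 70,800 = 31,220 kg; Δv = 300×9.80665×ln(3.268) = 2942.0×1.1841 ≈ 3484 m/s.
Stage 2: m₀ = 24,470 kg, m_f = 24,470 − 19,900 = 4,570 kg; Δv = 295×9.80665×ln(5.354) = 2893.0×1.6779 ≈ 4854 m/s.
Total Δv = 3484 + 4854 = 8338 m/s.

Δv ≈ 8340 m/s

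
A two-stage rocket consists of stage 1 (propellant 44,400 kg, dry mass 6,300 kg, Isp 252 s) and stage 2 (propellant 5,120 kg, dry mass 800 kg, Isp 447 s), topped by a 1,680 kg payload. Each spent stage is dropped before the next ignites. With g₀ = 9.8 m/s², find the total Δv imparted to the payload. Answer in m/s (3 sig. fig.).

Δv ≈ 8450 m/s

Ignition mass of stage 1 = 44,400+6,300 + 5,120+800 + 1,680 = 58,300 kg.
Stage 1: m₀ = 58,300 kg, m_f = 58,300 − 44,400 = 13,900 kg; Δv = 252×9.8×ln(4.194) = 2469.6×1.4337 ≈ 3541 m/s.
Stage 2: m₀ = 7,600 kg, m_f = 7,600 − 5,120 = 2,480 kg; Δv = 447×9.8×ln(3.065) = 4380.6×1.1199 ≈ 4906 m/s.
Total Δv = 3541 + 4906 = 8447 m/s.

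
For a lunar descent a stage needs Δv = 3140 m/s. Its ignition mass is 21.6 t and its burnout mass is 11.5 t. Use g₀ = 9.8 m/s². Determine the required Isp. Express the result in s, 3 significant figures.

Isp ≈ 508 s

ln(m₀/m_f) = ln(21600/11500) = ln(1.878) = 0.6303.
v_e = Δv / ln(m₀/m_f) = 3140 / 0.6303 = 4981.4 m/s.
Isp = v_e / g₀ = 4981.4 / 9.8 = 508.3 s.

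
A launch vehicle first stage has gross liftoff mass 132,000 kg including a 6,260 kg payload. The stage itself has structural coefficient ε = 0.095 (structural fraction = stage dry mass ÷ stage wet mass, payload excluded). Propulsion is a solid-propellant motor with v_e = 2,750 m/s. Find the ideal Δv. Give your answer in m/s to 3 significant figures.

Stage wet mass = m₀ − payload = 132,000 − 6,260 = 125,740 kg.
Stage dry mass = ε × stage wet mass = 0.095 × 125,740 = 11,945.3 kg.
Burnout mass m_f = stage dry + payload = 11,945.3 + 6,260 = 18,205.3 kg.
Δv = v_e · ln(132,000/18,205.3) = 2750.0 × ln(7.251) = 2750.0 × 1.9811 ≈ 5448 m/s.

Δv ≈ 5450 m/s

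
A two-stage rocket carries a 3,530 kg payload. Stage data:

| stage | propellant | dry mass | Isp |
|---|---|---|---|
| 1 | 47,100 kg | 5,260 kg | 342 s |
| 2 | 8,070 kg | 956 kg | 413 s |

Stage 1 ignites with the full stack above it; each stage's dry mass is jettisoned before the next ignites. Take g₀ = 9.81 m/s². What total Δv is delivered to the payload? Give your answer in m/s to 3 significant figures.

Ignition mass of stage 1 = 47,100+5,260 + 8,070+956 + 3,530 = 64,916 kg.
Stage 1: m₀ = 64,916 kg, m_f = 64,916 − 47,100 = 17,816 kg; Δv = 342×9.81×ln(3.644) = 3355.0×1.2930 ≈ 4338 m/s.
Stage 2: m₀ = 12,556 kg, m_f = 12,556 − 8,070 = 4,486 kg; Δv = 413×9.81×ln(2.799) = 4051.5×1.0292 ≈ 4170 m/s.
Total Δv = 4338 + 4170 = 8508 m/s.

Δv ≈ 8510 m/s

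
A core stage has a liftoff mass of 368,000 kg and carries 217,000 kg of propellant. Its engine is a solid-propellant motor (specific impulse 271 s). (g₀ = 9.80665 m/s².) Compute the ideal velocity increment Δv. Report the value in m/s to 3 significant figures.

v_e = Isp · g₀ = 271 × 9.80665 = 2657.6 m/s.
m_f = m₀ − m_prop = 368,000 − 217,000 = 151,000 kg.
By the Tsiolkovsky rocket equation, Δv = v_e · ln(m₀/m_f) = 2657.6 × ln(2.437) = 2657.6 × 0.8908 ≈ 2367.4 m/s.

Δv ≈ 2370 m/s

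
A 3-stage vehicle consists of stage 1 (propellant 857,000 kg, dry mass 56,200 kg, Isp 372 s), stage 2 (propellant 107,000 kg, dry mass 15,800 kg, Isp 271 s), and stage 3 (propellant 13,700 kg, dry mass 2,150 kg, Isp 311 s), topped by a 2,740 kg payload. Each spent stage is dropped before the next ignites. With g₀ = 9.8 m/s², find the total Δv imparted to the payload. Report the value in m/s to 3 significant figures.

Δv ≈ 13900 m/s

Ignition mass of stage 1 = 857,000+56,200 + 107,000+15,800 + 13,700+2,150 + 2,740 = 1,054,590 kg.
Stage 1: m₀ = 1,054,590 kg, m_f = 1,054,590 − 857,000 = 197,590 kg; Δv = 372×9.8×ln(5.337) = 3645.6×1.6747 ≈ 6105 m/s.
Stage 2: m₀ = 141,390 kg, m_f = 141,390 − 107,000 = 34,390 kg; Δv = 271×9.8×ln(4.111) = 2655.8×1.4138 ≈ 3755 m/s.
Stage 3: m₀ = 18,590 kg, m_f = 18,590 − 13,700 = 4,890 kg; Δv = 311×9.8×ln(3.802) = 3047.8×1.3354 ≈ 4070 m/s.
Total Δv = 6105 + 3755 + 4070 = 13930 m/s.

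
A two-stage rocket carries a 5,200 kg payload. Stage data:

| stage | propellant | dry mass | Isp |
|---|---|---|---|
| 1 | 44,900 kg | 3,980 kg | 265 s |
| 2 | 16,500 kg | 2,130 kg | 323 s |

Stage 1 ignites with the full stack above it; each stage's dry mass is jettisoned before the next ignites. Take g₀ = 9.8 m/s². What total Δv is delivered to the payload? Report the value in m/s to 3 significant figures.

Δv ≈ 6230 m/s

Ignition mass of stage 1 = 44,900+3,980 + 16,500+2,130 + 5,200 = 72,710 kg.
Stage 1: m₀ = 72,710 kg, m_f = 72,710 − 44,900 = 27,810 kg; Δv = 265×9.8×ln(2.615) = 2597.0×0.9611 ≈ 2496 m/s.
Stage 2: m₀ = 23,830 kg, m_f = 23,830 − 16,500 = 7,330 kg; Δv = 323×9.8×ln(3.251) = 3165.4×1.1790 ≈ 3732 m/s.
Total Δv = 2496 + 3732 = 6228 m/s.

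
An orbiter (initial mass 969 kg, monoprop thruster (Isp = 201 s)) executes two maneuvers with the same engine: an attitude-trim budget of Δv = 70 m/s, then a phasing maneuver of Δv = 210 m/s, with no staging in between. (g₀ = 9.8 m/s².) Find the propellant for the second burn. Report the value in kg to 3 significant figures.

v_e = Isp · g₀ = 201 × 9.8 = 1969.8 m/s.
After the first burn: m = 969 × exp(−70/1969.8) = 969 × 0.96509 = 935.172 kg.
After the second burn: m = 935.172 × exp(−210/1969.8) = 935.172 × 0.89888 = 840.607 kg.
Second-burn propellant = 935.172 − 840.607 = 94.565 kg.

propellant for the second burn ≈ 94.6 kg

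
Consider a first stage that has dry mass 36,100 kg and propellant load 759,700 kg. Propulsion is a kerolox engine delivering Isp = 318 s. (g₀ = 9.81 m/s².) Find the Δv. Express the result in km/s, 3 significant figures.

Δv ≈ 9.65 km/s

v_e = Isp · g₀ = 318 × 9.81 = 3119.6 m/s.
m₀ = m_dry + m_prop = 36,100 + 759,700 = 795,800 kg.
Δv = v_e · ln(m₀/m_f) = 3119.6 × ln(22.04) = 3119.6 × 3.0931 ≈ 9649.0 m/s.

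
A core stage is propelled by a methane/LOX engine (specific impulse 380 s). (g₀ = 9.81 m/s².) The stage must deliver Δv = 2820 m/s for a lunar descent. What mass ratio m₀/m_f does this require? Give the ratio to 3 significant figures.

v_e = Isp · g₀ = 380 × 9.81 = 3727.8 m/s.
m₀/m_f = exp(Δv / v_e) = exp(2820 / 3727.8) = exp(0.7565) = 2.1308.

mass ratio ≈ 2.13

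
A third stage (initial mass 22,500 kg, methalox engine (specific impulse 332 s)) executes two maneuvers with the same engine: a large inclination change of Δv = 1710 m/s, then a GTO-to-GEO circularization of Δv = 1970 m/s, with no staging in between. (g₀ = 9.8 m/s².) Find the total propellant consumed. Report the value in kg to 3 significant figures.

total propellant consumed ≈ 15200 kg

v_e = Isp · g₀ = 332 × 9.8 = 3253.6 m/s.
After the first burn: m = 22500 × exp(−1710/3253.6) = 22500 × 0.59122 = 13,302.5 kg.
After the second burn: m = 13,302.5 × exp(−1970/3253.6) = 13,302.5 × 0.54581 = 7,260.64 kg.
Total propellant = m₀ − m_final = 22500 − 7,260.64 = 15,239.36 kg.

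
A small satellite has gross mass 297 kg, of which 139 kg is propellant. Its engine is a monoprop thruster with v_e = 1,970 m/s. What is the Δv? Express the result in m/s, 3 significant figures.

Δv ≈ 1240 m/s

m_f = m₀ − m_prop = 297 − 139 = 158 kg.
Rocket equation: Δv = v_e · ln(m₀/m_f) = 1970.0 × ln(1.88) = 1970.0 × 0.6311 ≈ 1243.3 m/s.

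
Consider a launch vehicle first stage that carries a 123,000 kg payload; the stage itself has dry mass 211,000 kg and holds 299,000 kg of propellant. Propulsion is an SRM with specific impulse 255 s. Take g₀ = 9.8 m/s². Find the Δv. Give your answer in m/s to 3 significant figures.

v_e = Isp · g₀ = 255 × 9.8 = 2499.0 m/s.
m₀ = payload + dry + propellant = 123,000 + 211,000 + 299,000 = 633,000 kg.
m_f = payload + dry = 123,000 + 211,000 = 334,000 kg.
By the Tsiolkovsky rocket equation, Δv = v_e · ln(m₀/m_f) = 2499.0 × ln(1.895) = 2499.0 × 0.6393 ≈ 1597.7 m/s.

Δv ≈ 1600 m/s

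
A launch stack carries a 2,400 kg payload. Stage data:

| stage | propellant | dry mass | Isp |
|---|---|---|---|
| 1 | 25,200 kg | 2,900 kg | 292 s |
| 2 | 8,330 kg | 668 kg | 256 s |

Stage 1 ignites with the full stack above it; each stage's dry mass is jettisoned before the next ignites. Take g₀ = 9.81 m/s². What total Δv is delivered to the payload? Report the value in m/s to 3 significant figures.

Ignition mass of stage 1 = 25,200+2,900 + 8,330+668 + 2,400 = 39,498 kg.
Stage 1: m₀ = 39,498 kg, m_f = 39,498 − 25,200 = 14,298 kg; Δv = 292×9.81×ln(2.762) = 2864.5×1.0161 ≈ 2911 m/s.
Stage 2: m₀ = 11,398 kg, m_f = 11,398 − 8,330 = 3,068 kg; Δv = 256×9.81×ln(3.715) = 2511.4×1.3124 ≈ 3296 m/s.
Total Δv = 2911 + 3296 = 6207 m/s.

Δv ≈ 6210 m/s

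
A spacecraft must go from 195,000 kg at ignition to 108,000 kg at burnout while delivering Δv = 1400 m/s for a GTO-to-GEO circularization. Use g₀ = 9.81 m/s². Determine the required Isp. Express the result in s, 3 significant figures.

Isp ≈ 242 s

ln(m₀/m_f) = ln(195000/108000) = ln(1.806) = 0.5909.
v_e = Δv / ln(m₀/m_f) = 1400 / 0.5909 = 2369.4 m/s.
Isp = v_e / g₀ = 2369.4 / 9.81 = 241.5 s.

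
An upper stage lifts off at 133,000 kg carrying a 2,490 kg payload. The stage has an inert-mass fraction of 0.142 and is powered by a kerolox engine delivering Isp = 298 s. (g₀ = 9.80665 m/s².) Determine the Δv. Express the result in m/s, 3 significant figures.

Stage wet mass = m₀ − payload = 133,000 − 2,490 = 130,510 kg.
Stage dry mass = ε × stage wet mass = 0.142 × 130,510 = 18,532.4 kg.
Burnout mass m_f = stage dry + payload = 18,532.4 + 2,490 = 21,022.4 kg.
v_e = Isp · g₀ = 298 × 9.80665 = 2922.4 m/s.
Δv = v_e · ln(133,000/21,022.4) = 2922.4 × ln(6.327) = 2922.4 × 1.8448 ≈ 5391 m/s.

Δv ≈ 5390 m/s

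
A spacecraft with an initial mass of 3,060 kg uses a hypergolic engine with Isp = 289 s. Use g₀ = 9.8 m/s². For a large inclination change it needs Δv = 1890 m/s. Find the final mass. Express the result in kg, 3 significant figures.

v_e = Isp · g₀ = 289 × 9.8 = 2832.2 m/s.
From the ideal rocket equation, m₀/m_f = exp(Δv / v_e) = exp(1890 / 2832.2) = exp(0.6673) = 1.9490.
m_f = m₀ / 1.9490 = 3,060 / 1.9490 = 1,570.04 kg.

final mass ≈ 1570 kg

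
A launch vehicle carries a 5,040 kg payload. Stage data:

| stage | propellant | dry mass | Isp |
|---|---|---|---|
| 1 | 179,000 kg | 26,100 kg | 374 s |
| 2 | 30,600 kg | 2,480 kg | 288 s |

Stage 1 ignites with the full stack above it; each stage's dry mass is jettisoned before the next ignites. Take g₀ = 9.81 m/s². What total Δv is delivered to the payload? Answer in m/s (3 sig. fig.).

Ignition mass of stage 1 = 179,000+26,100 + 30,600+2,480 + 5,040 = 243,220 kg.
Stage 1: m₀ = 243,220 kg, m_f = 243,220 − 179,000 = 64,220 kg; Δv = 374×9.81×ln(3.787) = 3668.9×1.3317 ≈ 4886 m/s.
Stage 2: m₀ = 38,120 kg, m_f = 38,120 − 30,600 = 7,520 kg; Δv = 288×9.81×ln(5.069) = 2825.3×1.6232 ≈ 4586 m/s.
Total Δv = 4886 + 4586 = 9472 m/s.

Δv ≈ 9470 m/s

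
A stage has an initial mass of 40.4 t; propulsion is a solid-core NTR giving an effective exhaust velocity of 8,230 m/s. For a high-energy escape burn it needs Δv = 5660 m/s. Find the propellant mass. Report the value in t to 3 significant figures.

propellant mass ≈ 20.1 t

m₀/m_f = exp(Δv / v_e) = exp(5660 / 8230.0) = exp(0.6877) = 1.9892.
m_f = 40.4 / 1.9892 = 20.3097 t, so propellant = m₀ − m_f = 40.4 − 20.3097 = 20.0903 t.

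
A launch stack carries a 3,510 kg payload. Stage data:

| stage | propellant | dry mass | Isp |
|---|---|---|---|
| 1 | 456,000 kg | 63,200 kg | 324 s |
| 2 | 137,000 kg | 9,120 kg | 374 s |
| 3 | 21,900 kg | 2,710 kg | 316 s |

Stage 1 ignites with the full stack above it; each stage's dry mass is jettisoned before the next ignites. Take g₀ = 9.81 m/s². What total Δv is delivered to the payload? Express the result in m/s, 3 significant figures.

Δv ≈ 13700 m/s

Ignition mass of stage 1 = 456,000+63,200 + 137,000+9,120 + 21,900+2,710 + 3,510 = 693,440 kg.
Stage 1: m₀ = 693,440 kg, m_f = 693,440 − 456,000 = 237,440 kg; Δv = 324×9.81×ln(2.92) = 3178.4×1.0717 ≈ 3406 m/s.
Stage 2: m₀ = 174,240 kg, m_f = 174,240 − 137,000 = 37,240 kg; Δv = 374×9.81×ln(4.679) = 3668.9×1.5431 ≈ 5661 m/s.
Stage 3: m₀ = 28,120 kg, m_f = 28,120 − 21,900 = 6,220 kg; Δv = 316×9.81×ln(4.521) = 3100.0×1.5087 ≈ 4677 m/s.
Total Δv = 3406 + 5661 + 4677 = 13744 m/s.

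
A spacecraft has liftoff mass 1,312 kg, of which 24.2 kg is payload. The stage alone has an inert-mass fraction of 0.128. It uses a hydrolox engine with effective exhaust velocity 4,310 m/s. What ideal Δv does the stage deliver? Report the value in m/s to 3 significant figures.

Stage wet mass = m₀ − payload = 1,312 − 24.2 = 1,287.8 kg.
Stage dry mass = ε × stage wet mass = 0.128 × 1,287.8 = 164.838 kg.
Burnout mass m_f = stage dry + payload = 164.838 + 24.2 = 189.038 kg.
Δv = v_e · ln(1,312/189.038) = 4310.0 × ln(6.94) = 4310.0 × 1.9374 ≈ 8350 m/s.

Δv ≈ 8350 m/s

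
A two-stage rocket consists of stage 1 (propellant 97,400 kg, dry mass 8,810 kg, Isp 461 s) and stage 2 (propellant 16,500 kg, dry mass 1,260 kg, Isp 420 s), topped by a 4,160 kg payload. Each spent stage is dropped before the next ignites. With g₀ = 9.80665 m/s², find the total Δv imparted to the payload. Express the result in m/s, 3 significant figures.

Δv ≈ 12200 m/s

Ignition mass of stage 1 = 97,400+8,810 + 16,500+1,260 + 4,160 = 128,130 kg.
Stage 1: m₀ = 128,130 kg, m_f = 128,130 − 97,400 = 30,730 kg; Δv = 461×9.80665×ln(4.17) = 4520.9×1.4278 ≈ 6455 m/s.
Stage 2: m₀ = 21,920 kg, m_f = 21,920 − 16,500 = 5,420 kg; Δv = 420×9.80665×ln(4.044) = 4118.8×1.3973 ≈ 5755 m/s.
Total Δv = 6455 + 5755 = 12210 m/s.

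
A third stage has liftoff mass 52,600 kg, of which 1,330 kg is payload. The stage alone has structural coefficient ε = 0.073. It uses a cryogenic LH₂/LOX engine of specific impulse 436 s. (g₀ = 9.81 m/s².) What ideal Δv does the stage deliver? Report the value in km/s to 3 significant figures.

Stage wet mass = m₀ − payload = 52,600 − 1,330 = 51,270 kg.
Stage dry mass = ε × stage wet mass = 0.073 × 51,270 = 3,742.71 kg.
Burnout mass m_f = stage dry + payload = 3,742.71 + 1,330 = 5,072.71 kg.
v_e = Isp · g₀ = 436 × 9.81 = 4277.2 m/s.
Δv = v_e · ln(52,600/5,072.71) = 4277.2 × ln(10.37) = 4277.2 × 2.3388 ≈ 10004 m/s.

Δv ≈ 10.0 km/s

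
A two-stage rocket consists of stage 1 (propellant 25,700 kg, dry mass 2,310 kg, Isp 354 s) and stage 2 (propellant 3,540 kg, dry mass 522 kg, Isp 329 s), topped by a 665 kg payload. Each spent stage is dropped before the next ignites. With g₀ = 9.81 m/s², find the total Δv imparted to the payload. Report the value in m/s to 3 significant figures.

Ignition mass of stage 1 = 25,700+2,310 + 3,540+522 + 665 = 32,737 kg.
Stage 1: m₀ = 32,737 kg, m_f = 32,737 − 25,700 = 7,037 kg; Δv = 354×9.81×ln(4.652) = 3472.7×1.5373 ≈ 5339 m/s.
Stage 2: m₀ = 4,727 kg, m_f = 4,727 − 3,540 = 1,187 kg; Δv = 329×9.81×ln(3.982) = 3227.5×1.3819 ≈ 4460 m/s.
Total Δv = 5339 + 4460 = 9799 m/s.

Δv ≈ 9800 m/s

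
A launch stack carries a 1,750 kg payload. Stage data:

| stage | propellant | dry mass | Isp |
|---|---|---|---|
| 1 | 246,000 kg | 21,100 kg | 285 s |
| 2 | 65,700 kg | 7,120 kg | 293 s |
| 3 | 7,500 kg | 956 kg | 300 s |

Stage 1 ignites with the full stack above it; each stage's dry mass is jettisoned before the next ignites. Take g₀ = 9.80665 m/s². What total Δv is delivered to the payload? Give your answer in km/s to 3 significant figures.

Δv ≈ 11.8 km/s

Ignition mass of stage 1 = 246,000+21,100 + 65,700+7,120 + 7,500+956 + 1,750 = 350,126 kg.
Stage 1: m₀ = 350,126 kg, m_f = 350,126 − 246,000 = 104,126 kg; Δv = 285×9.80665×ln(3.363) = 2794.9×1.2127 ≈ 3389 m/s.
Stage 2: m₀ = 83,026 kg, m_f = 83,026 − 65,700 = 17,326 kg; Δv = 293×9.80665×ln(4.792) = 2873.3×1.5669 ≈ 4502 m/s.
Stage 3: m₀ = 10,206 kg, m_f = 10,206 − 7,500 = 2,706 kg; Δv = 300×9.80665×ln(3.772) = 2942.0×1.3275 ≈ 3906 m/s.
Total Δv = 3389 + 4502 + 3906 = 11797 m/s.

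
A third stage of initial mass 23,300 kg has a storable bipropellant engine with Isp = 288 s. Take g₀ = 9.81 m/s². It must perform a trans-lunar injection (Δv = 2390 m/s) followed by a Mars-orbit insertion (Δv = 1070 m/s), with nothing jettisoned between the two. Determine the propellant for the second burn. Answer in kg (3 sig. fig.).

propellant for the second burn ≈ 3150 kg

v_e = Isp · g₀ = 288 × 9.81 = 2825.3 m/s.
After the first burn: m = 23300 × exp(−2390/2825.3) = 23300 × 0.42916 = 9,999.43 kg.
After the second burn: m = 9,999.43 × exp(−1070/2825.3) = 9,999.43 × 0.68473 = 6,846.91 kg.
Second-burn propellant = 9,999.43 − 6,846.91 = 3,152.52 kg.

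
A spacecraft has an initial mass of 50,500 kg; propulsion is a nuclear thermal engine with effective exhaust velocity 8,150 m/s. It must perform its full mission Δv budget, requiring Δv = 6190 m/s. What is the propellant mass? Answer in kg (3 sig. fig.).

Rocket equation: m₀/m_f = exp(Δv / v_e) = exp(6190 / 8150.0) = exp(0.7595) = 2.1372.
m_f = 50,500 / 2.1372 = 23,629 kg, so propellant = m₀ − m_f = 50,500 − 23,629 = 26,871 kg.

propellant mass ≈ 26900 kg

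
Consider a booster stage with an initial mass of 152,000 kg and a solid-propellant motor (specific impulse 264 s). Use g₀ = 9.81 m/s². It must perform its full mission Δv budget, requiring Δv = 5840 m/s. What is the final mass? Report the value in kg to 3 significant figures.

final mass ≈ 15900 kg

v_e = Isp · g₀ = 264 × 9.81 = 2589.8 m/s.
From the ideal rocket equation, m₀/m_f = exp(Δv / v_e) = exp(5840 / 2589.8) = exp(2.2550) = 9.5350.
m_f = m₀ / 9.5350 = 152,000 / 9.5350 = 15,941.3 kg.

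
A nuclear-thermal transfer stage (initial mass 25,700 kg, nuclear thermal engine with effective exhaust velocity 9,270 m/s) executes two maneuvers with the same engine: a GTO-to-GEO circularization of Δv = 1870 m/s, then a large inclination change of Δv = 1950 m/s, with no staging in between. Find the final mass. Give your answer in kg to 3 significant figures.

final mass ≈ 17000 kg

After the first burn: m = 25700 × exp(−1870/9270.0) = 25700 × 0.81732 = 21,005.1 kg.
After the second burn: m = 21,005.1 × exp(−1950/9270.0) = 21,005.1 × 0.81030 = 17,020.4 kg.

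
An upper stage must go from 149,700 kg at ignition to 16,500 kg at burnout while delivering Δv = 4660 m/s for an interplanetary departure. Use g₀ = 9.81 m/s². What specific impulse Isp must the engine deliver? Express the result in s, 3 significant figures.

ln(m₀/m_f) = ln(149700/16500) = ln(9.073) = 2.2053.
v_e = Δv / ln(m₀/m_f) = 4660 / 2.2053 = 2113.1 m/s.
Isp = v_e / g₀ = 2113.1 / 9.81 = 215.4 s.

Isp ≈ 215 s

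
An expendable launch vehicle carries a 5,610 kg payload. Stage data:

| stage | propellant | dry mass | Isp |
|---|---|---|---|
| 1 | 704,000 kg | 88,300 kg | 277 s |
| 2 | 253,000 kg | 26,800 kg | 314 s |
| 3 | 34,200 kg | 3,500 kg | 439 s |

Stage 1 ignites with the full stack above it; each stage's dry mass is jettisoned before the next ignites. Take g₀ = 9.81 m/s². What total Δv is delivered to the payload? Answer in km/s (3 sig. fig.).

Δv ≈ 14.1 km/s

Ignition mass of stage 1 = 704,000+88,300 + 253,000+26,800 + 34,200+3,500 + 5,610 = 1,115,410 kg.
Stage 1: m₀ = 1,115,410 kg, m_f = 1,115,410 − 704,000 = 411,410 kg; Δv = 277×9.81×ln(2.711) = 2717.4×0.9974 ≈ 2710 m/s.
Stage 2: m₀ = 323,110 kg, m_f = 323,110 − 253,000 = 70,110 kg; Δv = 314×9.81×ln(4.609) = 3080.3×1.5279 ≈ 4707 m/s.
Stage 3: m₀ = 43,310 kg, m_f = 43,310 − 34,200 = 9,110 kg; Δv = 439×9.81×ln(4.754) = 4306.6×1.5590 ≈ 6714 m/s.
Total Δv = 2710 + 4707 + 6714 = 14131 m/s.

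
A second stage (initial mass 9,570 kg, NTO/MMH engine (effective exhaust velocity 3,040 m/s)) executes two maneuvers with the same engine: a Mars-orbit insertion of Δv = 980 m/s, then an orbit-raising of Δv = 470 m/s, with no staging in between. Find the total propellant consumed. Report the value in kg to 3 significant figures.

total propellant consumed ≈ 3630 kg

After the first burn: m = 9570 × exp(−980/3040.0) = 9570 × 0.72443 = 6,932.8 kg.
After the second burn: m = 6,932.8 × exp(−470/3040.0) = 6,932.8 × 0.85675 = 5,939.68 kg.
Total propellant = m₀ − m_final = 9570 − 5,939.68 = 3,630.32 kg.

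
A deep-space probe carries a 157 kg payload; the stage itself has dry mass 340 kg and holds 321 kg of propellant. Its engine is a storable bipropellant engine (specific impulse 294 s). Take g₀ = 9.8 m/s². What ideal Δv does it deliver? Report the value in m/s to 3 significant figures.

v_e = Isp · g₀ = 294 × 9.8 = 2881.2 m/s.
m₀ = payload + dry + propellant = 157 + 340 + 321 = 818 kg.
m_f = payload + dry = 157 + 340 = 497 kg.
Rocket equation: Δv = v_e · ln(m₀/m_f) = 2881.2 × ln(1.646) = 2881.2 × 0.4983 ≈ 1435.6 m/s.

Δv ≈ 1440 m/s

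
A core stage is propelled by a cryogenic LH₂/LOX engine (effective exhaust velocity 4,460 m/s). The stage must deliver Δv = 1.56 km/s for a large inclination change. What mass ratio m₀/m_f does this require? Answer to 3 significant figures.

m₀/m_f = exp(Δv / v_e) = exp(1560 / 4460.0) = exp(0.3498) = 1.4187.

mass ratio ≈ 1.42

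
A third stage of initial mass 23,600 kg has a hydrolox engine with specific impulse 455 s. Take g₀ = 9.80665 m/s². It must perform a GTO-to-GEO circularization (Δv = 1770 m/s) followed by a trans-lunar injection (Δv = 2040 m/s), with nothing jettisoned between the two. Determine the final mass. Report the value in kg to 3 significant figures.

v_e = Isp · g₀ = 455 × 9.80665 = 4462.0 m/s.
After the first burn: m = 23600 × exp(−1770/4462.0) = 23600 × 0.67255 = 15,872.2 kg.
After the second burn: m = 15,872.2 × exp(−2040/4462.0) = 15,872.2 × 0.63306 = 10,048.1 kg.

final mass ≈ 10000 kg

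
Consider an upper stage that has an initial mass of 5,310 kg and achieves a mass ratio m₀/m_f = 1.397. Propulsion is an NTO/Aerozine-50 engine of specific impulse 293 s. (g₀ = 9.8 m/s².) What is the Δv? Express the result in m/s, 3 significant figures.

v_e = Isp · g₀ = 293 × 9.8 = 2871.4 m/s.
From the ideal rocket equation, Δv = v_e · ln(1.397) = 2871.4 × 0.3343 ≈ 960.0 m/s.

Δv ≈ 960 m/s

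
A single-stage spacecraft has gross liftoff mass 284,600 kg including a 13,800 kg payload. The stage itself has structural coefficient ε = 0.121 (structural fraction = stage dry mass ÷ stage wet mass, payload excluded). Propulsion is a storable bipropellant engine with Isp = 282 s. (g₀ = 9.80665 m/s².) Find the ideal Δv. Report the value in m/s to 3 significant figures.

Stage wet mass = m₀ − payload = 284,600 − 13,800 = 270,800 kg.
Stage dry mass = ε × stage wet mass = 0.121 × 270,800 = 32,766.8 kg.
Burnout mass m_f = stage dry + payload = 32,766.8 + 13,800 = 46,566.8 kg.
v_e = Isp · g₀ = 282 × 9.80665 = 2765.5 m/s.
Δv = v_e · ln(284,600/46,566.8) = 2765.5 × ln(6.112) = 2765.5 × 1.8102 ≈ 5006 m/s.

Δv ≈ 5010 m/s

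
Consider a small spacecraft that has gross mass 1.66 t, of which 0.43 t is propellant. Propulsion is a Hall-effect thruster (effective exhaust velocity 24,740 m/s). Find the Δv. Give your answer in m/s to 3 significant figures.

m_f = m₀ − m_prop = 1.66 − 0.43 = 1.23 t.
Δv = v_e · ln(m₀/m_f) = 24740.0 × ln(1.35) = 24740.0 × 0.2998 ≈ 7417.1 m/s.

Δv ≈ 7420 m/s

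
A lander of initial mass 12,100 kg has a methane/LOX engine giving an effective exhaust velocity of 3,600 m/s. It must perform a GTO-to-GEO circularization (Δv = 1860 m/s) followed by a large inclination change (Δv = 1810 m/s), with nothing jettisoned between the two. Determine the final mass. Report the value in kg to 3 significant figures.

After the first burn: m = 12100 × exp(−1860/3600.0) = 12100 × 0.59651 = 7,217.77 kg.
After the second burn: m = 7,217.77 × exp(−1810/3600.0) = 7,217.77 × 0.60485 = 4,365.67 kg.

final mass ≈ 4370 kg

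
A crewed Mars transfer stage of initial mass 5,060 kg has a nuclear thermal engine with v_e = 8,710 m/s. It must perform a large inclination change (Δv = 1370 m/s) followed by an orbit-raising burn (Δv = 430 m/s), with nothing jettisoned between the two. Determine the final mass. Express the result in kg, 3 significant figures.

final mass ≈ 4120 kg

After the first burn: m = 5060 × exp(−1370/8710.0) = 5060 × 0.85446 = 4,323.57 kg.
After the second burn: m = 4,323.57 × exp(−430/8710.0) = 4,323.57 × 0.95183 = 4,115.3 kg.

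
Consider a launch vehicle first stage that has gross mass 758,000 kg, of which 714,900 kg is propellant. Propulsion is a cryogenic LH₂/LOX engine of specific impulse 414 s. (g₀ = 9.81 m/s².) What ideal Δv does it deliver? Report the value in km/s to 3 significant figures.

Δv ≈ 11.6 km/s

v_e = Isp · g₀ = 414 × 9.81 = 4061.3 m/s.
m_f = m₀ − m_prop = 758,000 − 714,900 = 43,100 kg.
By the Tsiolkovsky rocket equation, Δv = v_e · ln(m₀/m_f) = 4061.3 × ln(17.59) = 4061.3 × 2.8672 ≈ 11644.5 m/s.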